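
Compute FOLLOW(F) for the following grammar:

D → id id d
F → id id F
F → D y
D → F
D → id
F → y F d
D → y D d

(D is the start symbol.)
{ $, 'd', 'y' }

To compute FOLLOW(F), find every occurrence of F on a right-hand side N → α F β: add FIRST(β) \ {ε}, and if β is empty or nullable also add FOLLOW(N). Iterate to a fixed point.

In F → id id F: F is at the end; this adds FOLLOW(F) to itself — nothing new
In D → F: F is at the end, add FOLLOW(D)
In F → y F d: F is followed by d, add FIRST(d) \ {ε} = { 'd' }

The FOLLOW sets referred to above (computed the same way, to a fixed point):
  FOLLOW(D) = { $, 'd', 'y' }

Taking the union: FOLLOW(F) = { $, 'd', 'y' }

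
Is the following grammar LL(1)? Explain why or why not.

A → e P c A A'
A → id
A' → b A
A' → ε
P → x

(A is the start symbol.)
Relevant sets:
  FOLLOW(A') = { $, 'b' }

For A:
  PREDICT(A → e P c A A') = { 'e' }
  PREDICT(A → id) = { 'id' }
For A':
  PREDICT(A' → b A) = { 'b' }
  PREDICT(A' → ε) = { $, 'b' }
P has a single production, so nothing to check there.

Conflict found: Predict set conflict for A': { 'b' }
The grammar is NOT LL(1).

Answer: No. Predict set conflict for A': { 'b' }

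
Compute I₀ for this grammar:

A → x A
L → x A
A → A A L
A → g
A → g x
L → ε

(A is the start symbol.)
First, augment the grammar with A' → A
I₀ = CLOSURE({ [A' → . A] }):
  [A' → . A] has the dot before A: add [A → . x A], [A → . A A L], [A → . g], [A → . g x]
No further items can be added.

I₀ = { [A → . A A L], [A → . g x], [A → . g], [A → . x A], [A' → . A] }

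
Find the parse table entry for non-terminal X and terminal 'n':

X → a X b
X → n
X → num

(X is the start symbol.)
To find M[X, 'n'], we find productions for X where 'n' is in the predict set (PREDICT(N → α) = (FIRST(α) \ {ε}) ∪ (FOLLOW(N) if α ⇒* ε)).

X → a X b: PREDICT = { 'a' }
X → n: PREDICT = { 'n' }
  'n' is in predict set, so this production goes in M[X, 'n']
X → num: PREDICT = { 'num' }

M[X, 'n'] = X → n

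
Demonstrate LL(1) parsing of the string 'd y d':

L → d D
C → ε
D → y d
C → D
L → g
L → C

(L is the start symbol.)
Stack is shown with the top on the left.

Stack  Input    Action
----------------------
L $    d y d $  output L → d D
d D $  d y d $  match 'd'
D $    y d $    output D → y d
y d $  y d $    match 'y'
d $    d $      match 'd'
$      $        accept

The string is accepted.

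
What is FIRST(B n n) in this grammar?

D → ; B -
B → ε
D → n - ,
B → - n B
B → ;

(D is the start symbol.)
FIRST sets of the non-terminals involved (from the grammar, by fixed-point iteration):
  FIRST(B) = { '-', ';', ε }

To compute FIRST(B n n), process the symbols left to right:
Symbol B is a non-terminal. Add FIRST(B) \ {ε} = { '-', ';' }
B is nullable (ε ∈ FIRST(B)), continue to the next symbol.
Symbol n is a terminal. Add 'n' and stop.
FIRST(B n n) = { '-', ';', 'n' }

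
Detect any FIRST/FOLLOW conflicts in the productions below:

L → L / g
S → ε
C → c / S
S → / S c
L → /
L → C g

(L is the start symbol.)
No FIRST/FOLLOW conflicts.

A FIRST/FOLLOW conflict occurs when a non-terminal N has a nullable alternative N → β (β ⇒* ε) and another alternative N → α with FIRST(α) ∩ FOLLOW(N) ≠ ∅: on such a lookahead the parser cannot decide between expanding α and letting N vanish via β.

Nullable non-terminals: S.

S: nullable alternative(s) S → ε; FOLLOW(S) = { 'c', 'g' }
  S → ε: FIRST \ {ε} = { } — this is the only nullable alternative, skip
  S → / S c: FIRST \ {ε} = { '/' } — disjoint from FOLLOW(S)

C, L have no nullable alternative, so no FIRST/FOLLOW check is needed there.

No FIRST/FOLLOW conflicts found.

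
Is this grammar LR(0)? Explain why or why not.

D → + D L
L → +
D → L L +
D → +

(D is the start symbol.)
A grammar is LR(0) if no state in the canonical LR(0) collection has:
  - both a shift item (dot before a terminal) and a complete item (shift-reduce conflict), or
  - two or more complete items (reduce-reduce conflict; the accept item [D' → D .] counts as a complete item here).

Augment with D' → D and build the canonical LR(0) collection (I0 = CLOSURE({[D' → . D]}), then GOTO on every symbol after a dot until no new states appear). It has 9 states:
  I0: { [D → . + D L], [D → . +], [D → . L L +], [D' → . D], [L → . +] }  — shift
  I1: { [D → + . D L], [D → + .], [D → . + D L], [D → . +], [D → . L L +], [L → + .], [L → . +] }  — shift, 2 reduces
  I2: { [D' → D .] }  — accept
  I3: { [D → L . L +], [L → . +] }  — shift
  I4: { [L → + .] }  — reduce
  I5: { [D → L L . +] }  — shift
  I6: { [D → L L + .] }  — reduce
  I7: { [D → + D . L], [L → . +] }  — shift
  I8: { [D → + D L .] }  — reduce

Conflict in state I1:
  Shift-reduce conflict between [D → + .] and [D → . +]
So the grammar is NOT LR(0).

Answer: No. Shift-reduce conflict between [D → + .] and [D → . +]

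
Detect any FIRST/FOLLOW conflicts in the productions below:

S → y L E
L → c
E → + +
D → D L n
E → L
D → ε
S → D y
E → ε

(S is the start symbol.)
Nullable non-terminals: D, E.
FIRST sets used below: FIRST(D) = { 'c', ε }, FIRST(L) = { 'c' }

D: nullable alternative(s) D → ε; FOLLOW(D) = { 'c', 'y' }
  D → D L n: FIRST \ {ε} = { 'c' } — overlaps FOLLOW(D) on { 'c' }: CONFLICT
  D → ε: FIRST \ {ε} = { } — this is the only nullable alternative, skip

E: nullable alternative(s) E → ε; FOLLOW(E) = { $ }
  E → + +: FIRST \ {ε} = { '+' } — disjoint from FOLLOW(E)
  E → L: FIRST \ {ε} = { 'c' } — disjoint from FOLLOW(E)
  E → ε: FIRST \ {ε} = { } — this is the only nullable alternative, skip

L, S have no nullable alternative, so no FIRST/FOLLOW check is needed there.

So the grammar has 1 FIRST/FOLLOW conflict (marked CONFLICT above).

Answer: Yes. D → D L n with FOLLOW(D) on { 'c' }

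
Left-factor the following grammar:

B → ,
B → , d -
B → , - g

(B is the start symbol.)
Left-factoring transforms A → αβ₁ | αβ₂ into A → αA' and A' → β₁ | β₂
(α is the longest common prefix among the alternatives). Repeat until
no nonterminal has two alternatives with a common prefix.

Round 1: B has alternatives sharing prefix ','. Introduce B': B → , B'
  Add: B' → ε
  Add: B' → d -
  Add: B' → - g

No remaining common prefixes — done.

Resulting grammar:
B → , B'
B' → ε
B' → d -
B' → - g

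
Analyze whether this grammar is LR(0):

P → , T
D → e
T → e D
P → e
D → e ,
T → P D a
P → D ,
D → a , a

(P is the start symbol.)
No. Shift-reduce conflict between [D → e .] and [D → e . ,]

A grammar is LR(0) if no state in the canonical LR(0) collection has:
  - both a shift item (dot before a terminal) and a complete item (shift-reduce conflict), or
  - two or more complete items (reduce-reduce conflict; the accept item [P' → P .] counts as a complete item here).

Augment with P' → P and build the canonical LR(0) collection (I0 = CLOSURE({[P' → . P]}), then GOTO on every symbol after a dot until no new states appear). It has 17 states:
  I0: { [D → . a , a], [D → . e ,], [D → . e], [P → . , T], [P → . D ,], [P → . e], [P' → . P] }  — shift
  I1: { [D → . a , a], [D → . e ,], [D → . e], [P → , . T], [P → . , T], [P → . D ,], [P → . e], [T → . P D a], [T → . e D] }  — shift
  I2: { [P → D . ,] }  — shift
  I3: { [P' → P .] }  — accept
  I4: { [D → a . , a] }  — shift
  I5: { [D → e . ,], [D → e .], [P → e .] }  — shift, 2 reduces
  I6: { [D → e , .] }  — reduce
  I7: { [D → a , . a] }  — shift
  I8: { [D → a , a .] }  — reduce
  I9: { [P → D , .] }  — reduce
  I10: { [D → . a , a], [D → . e ,], [D → . e], [T → P . D a] }  — shift
  I11: { [P → , T .] }  — reduce
  I12: { [D → . a , a], [D → . e ,], [D → . e], [D → e . ,], [D → e .], [P → e .], [T → e . D] }  — shift, 2 reduces
  I13: { [T → e D .] }  — reduce
  I14: { [D → e . ,], [D → e .] }  — shift, reduce
  I15: { [T → P D . a] }  — shift
  I16: { [T → P D a .] }  — reduce

Conflict in state I5:
  Shift-reduce conflict between [D → e .] and [D → e . ,]
So the grammar is NOT LR(0).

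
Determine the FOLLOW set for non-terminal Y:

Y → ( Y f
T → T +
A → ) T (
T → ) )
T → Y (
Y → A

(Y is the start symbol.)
To compute FOLLOW(Y), find every occurrence of Y on a right-hand side N → α Y β: add FIRST(β) \ {ε}, and if β is empty or nullable also add FOLLOW(N). Iterate to a fixed point.

Y is the start symbol, so $ ∈ FOLLOW(Y).
In Y → ( Y f: Y is followed by f, add FIRST(f) \ {ε} = { 'f' }
In T → Y (: Y is followed by '(', add FIRST('(') \ {ε} = { '(' }

Taking the union: FOLLOW(Y) = { $, '(', 'f' }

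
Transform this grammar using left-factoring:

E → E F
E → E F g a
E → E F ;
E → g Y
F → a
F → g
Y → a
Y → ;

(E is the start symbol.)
E → E F E'
E' → ε
E' → g a
E' → ;
E → g Y
F → a
F → g
Y → a
Y → ;

Left-factoring transforms A → αβ₁ | αβ₂ into A → αA' and A' → β₁ | β₂
(α is the longest common prefix among the alternatives). Repeat until
no nonterminal has two alternatives with a common prefix.

Round 1: E has alternatives sharing prefix 'E F'. Introduce E': E → E F E'
  Add: E' → ε
  Add: E' → g a
  Add: E' → ;

No remaining common prefixes — done.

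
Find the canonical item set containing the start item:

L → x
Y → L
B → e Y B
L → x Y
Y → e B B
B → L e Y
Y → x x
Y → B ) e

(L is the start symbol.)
First, augment the grammar with L' → L
I₀ = CLOSURE({ [L' → . L] }):
  [L' → . L] has the dot before L: add [L → . x], [L → . x Y]
No further items can be added.

I₀ = { [L → . x Y], [L → . x], [L' → . L] }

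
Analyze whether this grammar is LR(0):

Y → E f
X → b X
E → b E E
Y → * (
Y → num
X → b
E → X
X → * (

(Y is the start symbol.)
No. Shift-reduce conflict between [X → b .] and [E → . b E E]

A grammar is LR(0) if no state in the canonical LR(0) collection has:
  - both a shift item (dot before a terminal) and a complete item (shift-reduce conflict), or
  - two or more complete items (reduce-reduce conflict; the accept item [Y' → Y .] counts as a complete item here).

Augment with Y' → Y and build the canonical LR(0) collection (I0 = CLOSURE({[Y' → . Y]}), then GOTO on every symbol after a dot until no new states appear). It has 14 states:
  I0: { [E → . X], [E → . b E E], [X → . * (], [X → . b X], [X → . b], [Y → . * (], [Y → . E f], [Y → . num], [Y' → . Y] }  — shift
  I1: { [X → * . (], [Y → * . (] }  — shift
  I2: { [Y → E . f] }  — shift
  I3: { [E → X .] }  — reduce
  I4: { [Y' → Y .] }  — accept
  I5: { [E → . X], [E → . b E E], [E → b . E E], [X → . * (], [X → . b X], [X → . b], [X → b . X], [X → b .] }  — shift, reduce
  I6: { [Y → num .] }  — reduce
  I7: { [X → * . (] }  — shift
  I8: { [E → . X], [E → . b E E], [E → b E . E], [X → . * (], [X → . b X], [X → . b] }  — shift
  I9: { [E → X .], [X → b X .] }  — 2 reduces
  I10: { [E → b E E .] }  — reduce
  I11: { [X → * ( .] }  — reduce
  I12: { [Y → E f .] }  — reduce
  I13: { [X → * ( .], [Y → * ( .] }  — 2 reduces

Conflict in state I5:
  Shift-reduce conflict between [X → b .] and [E → . b E E]
So the grammar is NOT LR(0).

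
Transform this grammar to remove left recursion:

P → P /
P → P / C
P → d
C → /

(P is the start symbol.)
P → d P'
P' → / P'
P' → / C P'
P' → ε
C → /

P is directly left-recursive. The standard transformation for
  A → A α₁ | ... | A α_m | β₁ | ... | β_n
is
  A  → β₁ A' | ... | β_n A'
  A' → α₁ A' | ... | α_m A' | ε

P → d becomes P → d P'
P → P / becomes P' → / P'
P → P / C becomes P' → / C P'
Add P' → ε

Productions for other non-terminals are unchanged:
  C → /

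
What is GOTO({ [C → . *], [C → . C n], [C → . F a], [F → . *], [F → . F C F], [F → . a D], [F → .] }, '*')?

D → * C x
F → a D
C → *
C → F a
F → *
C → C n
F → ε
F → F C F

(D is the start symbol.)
GOTO(I, '*') = CLOSURE({ [A → αX.β] : [A → α.Xβ] ∈ I, X = '*' })

Items with dot before '*', with the dot advanced:
  [C → . *] → [C → * .]
  [F → . *] → [F → * .]
Closure adds nothing (no advanced item has the dot before a non-terminal).

GOTO = { [C → * .], [F → * .] }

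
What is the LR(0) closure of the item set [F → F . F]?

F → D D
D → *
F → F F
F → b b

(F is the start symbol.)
{ [D → . *], [F → . D D], [F → . F F], [F → . b b], [F → F . F] }

To compute CLOSURE, for each item [A → α.Bβ] where B is a non-terminal, add [B → .γ] for all productions B → γ; repeat for the newly added items until nothing changes.

Start with: [F → F . F]
  [F → F . F] has the dot before F: add [F → . D D], [F → . F F], [F → . b b]
  [F → . D D] has the dot before D: add [D → . *]
No further items can be added.

CLOSURE = { [D → . *], [F → . D D], [F → . F F], [F → . b b], [F → F . F] }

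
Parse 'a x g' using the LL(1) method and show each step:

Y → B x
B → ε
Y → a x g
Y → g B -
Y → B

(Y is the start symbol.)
Stack is shown with the top on the left.

Stack    Input    Action
------------------------
Y $      a x g $  output Y → a x g
a x g $  a x g $  match 'a'
x g $    x g $    match 'x'
g $      g $      match 'g'
$        $        accept

The string is accepted.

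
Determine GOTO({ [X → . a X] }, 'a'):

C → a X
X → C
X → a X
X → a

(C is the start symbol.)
GOTO(I, 'a') = CLOSURE({ [A → αX.β] : [A → α.Xβ] ∈ I, X = 'a' })

Items with dot before 'a', with the dot advanced:
  [X → . a X] → [X → a . X]
Closure of the advanced items:
  [X → a . X] has the dot before X: add [X → . C], [X → . a X], [X → . a]
  [X → . C] has the dot before C: add [C → . a X]

GOTO = { [C → . a X], [X → . C], [X → . a X], [X → . a], [X → a . X] }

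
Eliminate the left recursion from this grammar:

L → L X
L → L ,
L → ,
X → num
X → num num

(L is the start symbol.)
L is directly left-recursive. The standard transformation for
  A → A α₁ | ... | A α_m | β₁ | ... | β_n
is
  A  → β₁ A' | ... | β_n A'
  A' → α₁ A' | ... | α_m A' | ε

L → , becomes L → , L'
L → L X becomes L' → X L'
L → L , becomes L' → , L'
Add L' → ε

Productions for other non-terminals are unchanged:
  X → num
  X → num num

Resulting grammar:
L → , L'
L' → X L'
L' → , L'
L' → ε
X → num
X → num num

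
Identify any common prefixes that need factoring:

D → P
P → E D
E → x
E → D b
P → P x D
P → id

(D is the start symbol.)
Left-factoring is needed when two productions for the same non-terminal
share a common prefix on the right-hand side.

Productions for P:
  P → E D
  P → P x D
  P → id
Productions for E:
  E → x
  E → D b

No common prefixes found.

Answer: No, left-factoring is not needed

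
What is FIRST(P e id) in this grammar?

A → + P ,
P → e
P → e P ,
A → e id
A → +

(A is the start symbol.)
{ 'e' }

FIRST sets of the non-terminals involved (from the grammar, by fixed-point iteration):
  FIRST(P) = { 'e' }

To compute FIRST(P e id), process the symbols left to right:
Symbol P is a non-terminal. Add FIRST(P) \ {ε} = { 'e' }
P is not nullable (ε ∉ FIRST(P)), so stop here.
FIRST(P e id) = { 'e' }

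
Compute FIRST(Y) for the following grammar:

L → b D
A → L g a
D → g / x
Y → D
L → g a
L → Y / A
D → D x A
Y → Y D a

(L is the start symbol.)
FIRST sets of the other non-terminals involved (by the same procedure, iterated to a fixed point):
  FIRST(D) = { 'g' }

From Y → D:
  - D is a non-terminal: add FIRST(D) \ {ε} = { 'g' }
    D is not nullable, so stop
From Y → Y D a:
  - Y is the symbol being defined: contributes nothing new
    Y is not nullable, so stop

Collecting: FIRST(Y) = { 'g' }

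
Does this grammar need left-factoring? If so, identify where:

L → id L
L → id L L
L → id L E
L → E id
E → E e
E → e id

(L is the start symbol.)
Yes, L has productions with common prefix 'id L'

Left-factoring is needed when two productions for the same non-terminal
share a common prefix on the right-hand side.

Productions for L:
  L → id L
  L → id L L
  L → id L E
  L → E id
Productions for E:
  E → E e
  E → e id

Found common prefix 'id L' in productions for L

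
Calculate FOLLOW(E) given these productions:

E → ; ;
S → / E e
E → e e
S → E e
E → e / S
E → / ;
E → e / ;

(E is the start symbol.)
{ $, 'e' }

To compute FOLLOW(E), find every occurrence of E on a right-hand side N → α E β: add FIRST(β) \ {ε}, and if β is empty or nullable also add FOLLOW(N). Iterate to a fixed point.

E is the start symbol, so $ ∈ FOLLOW(E).
In S → / E e: E is followed by e, add FIRST(e) \ {ε} = { 'e' }
In S → E e: E is followed by e, add FIRST(e) \ {ε} = { 'e' }

Taking the union: FOLLOW(E) = { $, 'e' }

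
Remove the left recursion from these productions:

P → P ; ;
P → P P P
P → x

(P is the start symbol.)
P → x P'
P' → ; ; P'
P' → P P P'
P' → ε

P is directly left-recursive. The standard transformation for
  A → A α₁ | ... | A α_m | β₁ | ... | β_n
is
  A  → β₁ A' | ... | β_n A'
  A' → α₁ A' | ... | α_m A' | ε

P → x becomes P → x P'
P → P ; ; becomes P' → ; ; P'
P → P P P becomes P' → P P P'
Add P' → ε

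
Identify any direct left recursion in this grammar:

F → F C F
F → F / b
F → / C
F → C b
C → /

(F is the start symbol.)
Direct left recursion occurs when N → N α for some non-terminal N (the right-hand side begins with the left-hand side itself).

F → F C F: LEFT RECURSIVE (starts with F)
F → F / b: LEFT RECURSIVE (starts with F)
F → / C: starts with '/'
F → C b: starts with C
C → /: starts with '/'

The grammar has direct left recursion on: F.

Answer: Yes, F is left-recursive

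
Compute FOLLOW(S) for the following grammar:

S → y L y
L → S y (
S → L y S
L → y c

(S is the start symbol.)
{ $, 'y' }

To compute FOLLOW(S), find every occurrence of S on a right-hand side N → α S β: add FIRST(β) \ {ε}, and if β is empty or nullable also add FOLLOW(N). Iterate to a fixed point.

S is the start symbol, so $ ∈ FOLLOW(S).
In L → S y (: S is followed by y '(', add FIRST(y '(') \ {ε} = { 'y' }
In S → L y S: S is at the end; this adds FOLLOW(S) to itself — nothing new

Taking the union: FOLLOW(S) = { $, 'y' }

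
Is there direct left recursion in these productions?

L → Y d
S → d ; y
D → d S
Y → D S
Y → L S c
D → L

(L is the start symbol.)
No direct left recursion

Direct left recursion occurs when N → N α for some non-terminal N (the right-hand side begins with the left-hand side itself).

L → Y d: starts with Y
S → d ; y: starts with d
D → d S: starts with d
Y → D S: starts with D
Y → L S c: starts with L
D → L: starts with L

No direct left recursion found.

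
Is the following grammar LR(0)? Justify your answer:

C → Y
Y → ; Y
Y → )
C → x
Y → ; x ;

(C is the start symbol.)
Yes, the grammar is LR(0)

A grammar is LR(0) if no state in the canonical LR(0) collection has:
  - both a shift item (dot before a terminal) and a complete item (shift-reduce conflict), or
  - two or more complete items (reduce-reduce conflict; the accept item [C' → C .] counts as a complete item here).

Augment with C' → C and build the canonical LR(0) collection (I0 = CLOSURE({[C' → . C]}), then GOTO on every symbol after a dot until no new states appear). It has 9 states:
  I0: { [C → . Y], [C → . x], [C' → . C], [Y → . )], [Y → . ; Y], [Y → . ; x ;] }  — shift
  I1: { [Y → ) .] }  — reduce
  I2: { [Y → . )], [Y → . ; Y], [Y → . ; x ;], [Y → ; . Y], [Y → ; . x ;] }  — shift
  I3: { [C' → C .] }  — accept
  I4: { [C → Y .] }  — reduce
  I5: { [C → x .] }  — reduce
  I6: { [Y → ; Y .] }  — reduce
  I7: { [Y → ; x . ;] }  — shift
  I8: { [Y → ; x ; .] }  — reduce

Every state is either a pure shift/goto state or contains exactly one complete item and nothing to shift — no conflicts. The grammar is LR(0).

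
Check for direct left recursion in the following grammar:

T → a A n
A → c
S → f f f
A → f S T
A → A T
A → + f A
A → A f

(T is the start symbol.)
Yes, A is left-recursive

Direct left recursion occurs when N → N α for some non-terminal N (the right-hand side begins with the left-hand side itself).

T → a A n: starts with a
A → c: starts with c
S → f f f: starts with f
A → f S T: starts with f
A → A T: LEFT RECURSIVE (starts with A)
A → + f A: starts with '+'
A → A f: LEFT RECURSIVE (starts with A)

The grammar has direct left recursion on: A.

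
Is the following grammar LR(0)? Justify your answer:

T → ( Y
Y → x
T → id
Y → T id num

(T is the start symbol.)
A grammar is LR(0) if no state in the canonical LR(0) collection has:
  - both a shift item (dot before a terminal) and a complete item (shift-reduce conflict), or
  - two or more complete items (reduce-reduce conflict; the accept item [T' → T .] counts as a complete item here).

Augment with T' → T and build the canonical LR(0) collection (I0 = CLOSURE({[T' → . T]}), then GOTO on every symbol after a dot until no new states appear). It has 9 states:
  I0: { [T → . ( Y], [T → . id], [T' → . T] }  — shift
  I1: { [T → ( . Y], [T → . ( Y], [T → . id], [Y → . T id num], [Y → . x] }  — shift
  I2: { [T' → T .] }  — accept
  I3: { [T → id .] }  — reduce
  I4: { [Y → T . id num] }  — shift
  I5: { [T → ( Y .] }  — reduce
  I6: { [Y → x .] }  — reduce
  I7: { [Y → T id . num] }  — shift
  I8: { [Y → T id num .] }  — reduce

Every state is either a pure shift/goto state or contains exactly one complete item and nothing to shift — no conflicts. The grammar is LR(0).

Answer: Yes, the grammar is LR(0)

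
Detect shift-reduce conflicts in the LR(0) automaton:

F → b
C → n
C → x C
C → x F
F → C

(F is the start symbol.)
No shift-reduce conflicts

A shift-reduce conflict occurs when an LR(0) state has both:
  - a complete (reduce) item [A → α .] (dot at the end), and
  - a shift item [B → β . c γ] (dot before a terminal).

Augment with F' → F and build the canonical LR(0) collection (I0 = CLOSURE({[F' → . F]}), then GOTO on every symbol after a dot until no new states appear). It has 8 states:
  I0: { [C → . n], [C → . x C], [C → . x F], [F → . C], [F → . b], [F' → . F] }  — shift
  I1: { [F → C .] }  — reduce
  I2: { [F' → F .] }  — accept
  I3: { [F → b .] }  — reduce
  I4: { [C → n .] }  — reduce
  I5: { [C → . n], [C → . x C], [C → . x F], [C → x . C], [C → x . F], [F → . C], [F → . b] }  — shift
  I6: { [C → x C .], [F → C .] }  — 2 reduces
  I7: { [C → x F .] }  — reduce

No state contains both a complete item and a shift item.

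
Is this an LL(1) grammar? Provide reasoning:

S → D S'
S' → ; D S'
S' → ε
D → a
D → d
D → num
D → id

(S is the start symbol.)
A grammar is LL(1) if for each non-terminal N with multiple productions, the predict sets of those productions are pairwise disjoint, where PREDICT(N → α) = (FIRST(α) \ {ε}) ∪ (FOLLOW(N) if α ⇒* ε).

Relevant sets:
  FOLLOW(S') = { $ }

For S':
  PREDICT(S' → ';' D S') = { ';' }
  PREDICT(S' → ε) = { $ }
For D:
  PREDICT(D → a) = { 'a' }
  PREDICT(D → d) = { 'd' }
  PREDICT(D → num) = { 'num' }
  PREDICT(D → id) = { 'id' }
S has a single production, so nothing to check there.

All predict sets are disjoint. The grammar IS LL(1).

Answer: Yes, the grammar is LL(1).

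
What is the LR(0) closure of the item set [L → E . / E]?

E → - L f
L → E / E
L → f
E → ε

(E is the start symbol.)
To compute CLOSURE, for each item [A → α.Bβ] where B is a non-terminal, add [B → .γ] for all productions B → γ; repeat for the newly added items until nothing changes.

Start with: [L → E . / E]
The dot precedes the terminal '/', so nothing is added.

CLOSURE = { [L → E . / E] }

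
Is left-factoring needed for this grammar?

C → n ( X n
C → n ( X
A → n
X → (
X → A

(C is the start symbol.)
Left-factoring is needed when two productions for the same non-terminal
share a common prefix on the right-hand side.

Productions for C:
  C → n ( X n
  C → n ( X
Productions for X:
  X → (
  X → A

Found common prefix 'n ( X' in productions for C

Answer: Yes, C has productions with common prefix 'n ( X'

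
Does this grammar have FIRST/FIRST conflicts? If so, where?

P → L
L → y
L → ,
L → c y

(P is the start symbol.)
No FIRST/FIRST conflicts.

A FIRST/FIRST conflict occurs when two productions N → α and N → β for the same non-terminal have FIRST(α) ∩ FIRST(β) ≠ ∅ (with ε ∈ FIRST of a nullable right-hand side, so two nullable alternatives also conflict).

Productions for L:
  L → y: FIRST = { 'y' }
  L → ,: FIRST = { ',' }
  L → c y: FIRST = { 'c' }
P has only one production, so no FIRST/FIRST conflict is possible there.

All alternatives of each non-terminal have pairwise disjoint FIRST sets.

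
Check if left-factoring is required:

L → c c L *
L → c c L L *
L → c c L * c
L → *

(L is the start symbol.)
Yes, L has productions with common prefix 'c c L'

Left-factoring is needed when two productions for the same non-terminal
share a common prefix on the right-hand side.

Productions for L:
  L → c c L *
  L → c c L L *
  L → c c L * c
  L → *

Found common prefix 'c c L' in productions for L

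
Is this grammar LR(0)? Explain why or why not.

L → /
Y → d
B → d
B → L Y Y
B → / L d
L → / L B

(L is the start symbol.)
No. Shift-reduce conflict between [L → / .] and [L → . /]

A grammar is LR(0) if no state in the canonical LR(0) collection has:
  - both a shift item (dot before a terminal) and a complete item (shift-reduce conflict), or
  - two or more complete items (reduce-reduce conflict; the accept item [L' → L .] counts as a complete item here).

Augment with L' → L and build the canonical LR(0) collection (I0 = CLOSURE({[L' → . L]}), then GOTO on every symbol after a dot until no new states appear). It has 13 states:
  I0: { [L → . / L B], [L → . /], [L' → . L] }  — shift
  I1: { [L → . / L B], [L → . /], [L → / . L B], [L → / .] }  — shift, reduce
  I2: { [L' → L .] }  — accept
  I3: { [B → . / L d], [B → . L Y Y], [B → . d], [L → . / L B], [L → . /], [L → / L . B] }  — shift
  I4: { [B → / . L d], [L → . / L B], [L → . /], [L → / . L B], [L → / .] }  — shift, reduce
  I5: { [L → / L B .] }  — reduce
  I6: { [B → L . Y Y], [Y → . d] }  — shift
  I7: { [B → d .] }  — reduce
  I8: { [B → L Y . Y], [Y → . d] }  — shift
  I9: { [Y → d .] }  — reduce
  I10: { [B → L Y Y .] }  — reduce
  I11: { [B → . / L d], [B → . L Y Y], [B → . d], [B → / L . d], [L → . / L B], [L → . /], [L → / L . B] }  — shift
  I12: { [B → / L d .], [B → d .] }  — 2 reduces

Conflict in state I1:
  Shift-reduce conflict between [L → / .] and [L → . /]
So the grammar is NOT LR(0).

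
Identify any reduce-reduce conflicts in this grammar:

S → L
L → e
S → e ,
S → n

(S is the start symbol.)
No reduce-reduce conflicts

A reduce-reduce conflict occurs when an LR(0) state has two complete items [A → α .] and [B → β .] — both call for a reduction, and with no lookahead the parser cannot choose between them.

Augment with S' → S and build the canonical LR(0) collection (I0 = CLOSURE({[S' → . S]}), then GOTO on every symbol after a dot until no new states appear). It has 6 states:
  I0: { [L → . e], [S → . L], [S → . e ,], [S → . n], [S' → . S] }  — shift
  I1: { [S → L .] }  — reduce
  I2: { [S' → S .] }  — accept
  I3: { [L → e .], [S → e . ,] }  — shift, reduce
  I4: { [S → n .] }  — reduce
  I5: { [S → e , .] }  — reduce

No state contains more than one complete item.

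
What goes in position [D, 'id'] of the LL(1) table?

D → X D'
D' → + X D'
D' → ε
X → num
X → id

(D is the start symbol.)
D → X D'

To find M[D, 'id'], we find productions for D where 'id' is in the predict set (PREDICT(N → α) = (FIRST(α) \ {ε}) ∪ (FOLLOW(N) if α ⇒* ε)).

Relevant sets:
  FIRST(X) = { 'id', 'num' }

D → X D': PREDICT = { 'id', 'num' }
  'id' is in predict set, so this production goes in M[D, 'id']

M[D, 'id'] = D → X D'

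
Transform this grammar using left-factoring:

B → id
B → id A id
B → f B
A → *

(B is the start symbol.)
B → id B'
B' → ε
B' → A id
B → f B
A → *

Left-factoring transforms A → αβ₁ | αβ₂ into A → αA' and A' → β₁ | β₂
(α is the longest common prefix among the alternatives). Repeat until
no nonterminal has two alternatives with a common prefix.

Round 1: B has alternatives sharing prefix 'id'. Introduce B': B → id B'
  Add: B' → ε
  Add: B' → A id

No remaining common prefixes — done.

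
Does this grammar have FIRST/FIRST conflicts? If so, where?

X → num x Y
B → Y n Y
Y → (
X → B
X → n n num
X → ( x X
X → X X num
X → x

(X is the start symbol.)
FIRST sets of the non-terminals at (or reachable through a nullable prefix from) the front of some alternative:
  FIRST(B) = { '(' }
  FIRST(X) = { '(', 'n', 'num', 'x' }

Productions for X:
  X → num x Y: FIRST = { 'num' }
  X → B: FIRST = { '(' }
  X → n n num: FIRST = { 'n' }
  X → ( x X: FIRST = { '(' }
  X → X X num: FIRST = { '(', 'n', 'num', 'x' }
  X → x: FIRST = { 'x' }
B, Y have only one production, so no FIRST/FIRST conflict is possible there.

Conflict for X: X → num x Y and X → X X num
  Overlap: { 'num' }
Conflict for X: X → B and X → ( x X
  Overlap: { '(' }
Conflict for X: X → B and X → X X num
  Overlap: { '(' }
Conflict for X: X → n n num and X → X X num
  Overlap: { 'n' }
Conflict for X: X → ( x X and X → X X num
  Overlap: { '(' }
Conflict for X: X → X X num and X → x
  Overlap: { 'x' }

Answer: Yes. X → num x Y / X → X X num on { 'num' }; X → B / X → '(' x X on { '(' }; X → B / X → X X num on { '(' }; X → n n num / X → X X num on { 'n' }; X → '(' x X / X → X X num on { '(' }; X → X X num / X → x on { 'x' }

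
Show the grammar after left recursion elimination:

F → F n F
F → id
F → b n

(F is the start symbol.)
F is directly left-recursive. The standard transformation for
  A → A α₁ | ... | A α_m | β₁ | ... | β_n
is
  A  → β₁ A' | ... | β_n A'
  A' → α₁ A' | ... | α_m A' | ε

F → id becomes F → id F'
F → b n becomes F → b n F'
F → F n F becomes F' → n F F'
Add F' → ε

Resulting grammar:
F → id F'
F → b n F'
F' → n F F'
F' → ε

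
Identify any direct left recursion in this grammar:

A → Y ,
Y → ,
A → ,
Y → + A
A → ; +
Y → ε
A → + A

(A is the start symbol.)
No direct left recursion

A → Y ,: starts with Y
Y → ,: starts with ','
A → ,: starts with ','
Y → + A: starts with '+'
A → ; +: starts with ';'
Y → ε: starts with ε
A → + A: starts with '+'

No direct left recursion found.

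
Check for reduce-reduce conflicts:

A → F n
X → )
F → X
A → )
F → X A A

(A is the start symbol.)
Yes — I1: [A → ) .] vs [X → ) .]

A reduce-reduce conflict occurs when an LR(0) state has two complete items [A → α .] and [B → β .] — both call for a reduction, and with no lookahead the parser cannot choose between them.

Augment with A' → A and build the canonical LR(0) collection (I0 = CLOSURE({[A' → . A]}), then GOTO on every symbol after a dot until no new states appear). It has 8 states:
  I0: { [A → . )], [A → . F n], [A' → . A], [F → . X A A], [F → . X], [X → . )] }  — shift
  I1: { [A → ) .], [X → ) .] }  — 2 reduces
  I2: { [A' → A .] }  — accept
  I3: { [A → F . n] }  — shift
  I4: { [A → . )], [A → . F n], [F → . X A A], [F → . X], [F → X . A A], [F → X .], [X → . )] }  — shift, reduce
  I5: { [A → . )], [A → . F n], [F → . X A A], [F → . X], [F → X A . A], [X → . )] }  — shift
  I6: { [F → X A A .] }  — reduce
  I7: { [A → F n .] }  — reduce

I1 contains complete items [A → ) .], [X → ) .] — reduce-reduce conflict.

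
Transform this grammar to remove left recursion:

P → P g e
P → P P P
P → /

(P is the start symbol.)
P → / P'
P' → g e P'
P' → P P P'
P' → ε

P is directly left-recursive. The standard transformation for
  A → A α₁ | ... | A α_m | β₁ | ... | β_n
is
  A  → β₁ A' | ... | β_n A'
  A' → α₁ A' | ... | α_m A' | ε

P → / becomes P → / P'
P → P g e becomes P' → g e P'
P → P P P becomes P' → P P P'
Add P' → ε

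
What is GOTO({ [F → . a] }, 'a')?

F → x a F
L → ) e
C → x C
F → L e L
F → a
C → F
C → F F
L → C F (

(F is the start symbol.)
{ [F → a .] }

GOTO(I, 'a') = CLOSURE({ [A → αX.β] : [A → α.Xβ] ∈ I, X = 'a' })

Items with dot before 'a', with the dot advanced:
  [F → . a] → [F → a .]
Closure adds nothing (no advanced item has the dot before a non-terminal).

GOTO = { [F → a .] }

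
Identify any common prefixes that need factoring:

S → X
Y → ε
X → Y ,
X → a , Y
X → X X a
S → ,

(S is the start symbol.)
Left-factoring is needed when two productions for the same non-terminal
share a common prefix on the right-hand side.

Productions for S:
  S → X
  S → ,
Productions for X:
  X → Y ,
  X → a , Y
  X → X X a

No common prefixes found.

Answer: No, left-factoring is not needed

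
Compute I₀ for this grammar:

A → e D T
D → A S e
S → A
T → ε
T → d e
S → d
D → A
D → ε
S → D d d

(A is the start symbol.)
First, augment the grammar with A' → A
I₀ = CLOSURE({ [A' → . A] }):
  [A' → . A] has the dot before A: add [A → . e D T]
No further items can be added.

I₀ = { [A → . e D T], [A' → . A] }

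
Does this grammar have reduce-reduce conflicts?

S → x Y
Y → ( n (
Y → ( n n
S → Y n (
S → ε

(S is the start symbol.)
No reduce-reduce conflicts

A reduce-reduce conflict occurs when an LR(0) state has two complete items [A → α .] and [B → β .] — both call for a reduction, and with no lookahead the parser cannot choose between them.

Augment with S' → S and build the canonical LR(0) collection (I0 = CLOSURE({[S' → . S]}), then GOTO on every symbol after a dot until no new states appear). It has 11 states:
  I0: { [S → . Y n (], [S → . x Y], [S → .], [S' → . S], [Y → . ( n (], [Y → . ( n n] }  — shift, reduce
  I1: { [Y → ( . n (], [Y → ( . n n] }  — shift
  I2: { [S' → S .] }  — accept
  I3: { [S → Y . n (] }  — shift
  I4: { [S → x . Y], [Y → . ( n (], [Y → . ( n n] }  — shift
  I5: { [S → x Y .] }  — reduce
  I6: { [S → Y n . (] }  — shift
  I7: { [S → Y n ( .] }  — reduce
  I8: { [Y → ( n . (], [Y → ( n . n] }  — shift
  I9: { [Y → ( n ( .] }  — reduce
  I10: { [Y → ( n n .] }  — reduce

No state contains more than one complete item.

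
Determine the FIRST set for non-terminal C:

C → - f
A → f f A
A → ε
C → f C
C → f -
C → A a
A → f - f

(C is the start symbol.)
{ '-', 'a', 'f' }

To compute FIRST(C), examine every production with C on the left-hand side, reading each right-hand side left to right until a non-nullable symbol is reached.

FIRST sets of the other non-terminals involved (by the same procedure, iterated to a fixed point):
  FIRST(A) = { 'f', ε }

From C → - f:
  - '-' is a terminal: add '-' and stop
From C → f C:
  - f is a terminal: add 'f' and stop
From C → f -:
  - f is a terminal: add 'f' and stop
From C → A a:
  - A is a non-terminal: add FIRST(A) \ {ε} = { 'f' }
    A is nullable, so continue to the next symbol
  - a is a terminal: add 'a' and stop

Collecting: FIRST(C) = { '-', 'a', 'f' }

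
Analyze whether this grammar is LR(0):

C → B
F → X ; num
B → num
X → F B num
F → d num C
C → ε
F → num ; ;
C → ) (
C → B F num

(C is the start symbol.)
Augment with C' → C and build the canonical LR(0) collection (I0 = CLOSURE({[C' → . C]}), then GOTO on every symbol after a dot until no new states appear). It has 19 states:
  I0: { [B → . num], [C → . ) (], [C → . B F num], [C → . B], [C → .], [C' → . C] }  — shift, reduce
  I1: { [C → ) . (] }  — shift
  I2: { [C → B . F num], [C → B .], [F → . X ; num], [F → . d num C], [F → . num ; ;], [X → . F B num] }  — shift, reduce
  I3: { [C' → C .] }  — accept
  I4: { [B → num .] }  — reduce
  I5: { [B → . num], [C → B F . num], [X → F . B num] }  — shift
  I6: { [F → X . ; num] }  — shift
  I7: { [F → d . num C] }  — shift
  I8: { [F → num . ; ;] }  — shift
  I9: { [F → num ; . ;] }  — shift
  I10: { [F → num ; ; .] }  — reduce
  I11: { [B → . num], [C → . ) (], [C → . B F num], [C → . B], [C → .], [F → d num . C] }  — shift, reduce
  I12: { [F → d num C .] }  — reduce
  I13: { [F → X ; . num] }  — shift
  I14: { [F → X ; num .] }  — reduce
  I15: { [X → F B . num] }  — shift
  I16: { [B → num .], [C → B F num .] }  — 2 reduces
  I17: { [X → F B num .] }  — reduce
  I18: { [C → ) ( .] }  — reduce

Conflict in state I0:
  Shift-reduce conflict between [C → .] and [B → . num]
So the grammar is NOT LR(0).

Answer: No. Shift-reduce conflict between [C → .] and [B → . num]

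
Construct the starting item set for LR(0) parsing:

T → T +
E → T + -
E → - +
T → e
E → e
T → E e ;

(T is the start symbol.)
{ [E → . - +], [E → . T + -], [E → . e], [T → . E e ;], [T → . T +], [T → . e], [T' → . T] }

First, augment the grammar with T' → T
I₀ = CLOSURE({ [T' → . T] }):
  [T' → . T] has the dot before T: add [T → . T +], [T → . e], [T → . E e ;]
  [T → . E e ;] has the dot before E: add [E → . T + -], [E → . - +], [E → . e]
No further items can be added.

I₀ = { [E → . - +], [E → . T + -], [E → . e], [T → . E e ;], [T → . T +], [T → . e], [T' → . T] }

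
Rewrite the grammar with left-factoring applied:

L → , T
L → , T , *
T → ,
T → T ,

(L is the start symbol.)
L → , T L'
L' → ε
L' → , *
T → ,
T → T ,

Left-factoring transforms A → αβ₁ | αβ₂ into A → αA' and A' → β₁ | β₂
(α is the longest common prefix among the alternatives). Repeat until
no nonterminal has two alternatives with a common prefix.

Round 1: L has alternatives sharing prefix ', T'. Introduce L': L → , T L'
  Add: L' → ε
  Add: L' → , *

No remaining common prefixes — done.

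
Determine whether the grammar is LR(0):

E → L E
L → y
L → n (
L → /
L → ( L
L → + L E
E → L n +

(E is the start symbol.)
Yes, the grammar is LR(0)

A grammar is LR(0) if no state in the canonical LR(0) collection has:
  - both a shift item (dot before a terminal) and a complete item (shift-reduce conflict), or
  - two or more complete items (reduce-reduce conflict; the accept item [E' → E .] counts as a complete item here).

Augment with E' → E and build the canonical LR(0) collection (I0 = CLOSURE({[E' → . E]}), then GOTO on every symbol after a dot until no new states appear). It has 15 states:
  I0: { [E → . L E], [E → . L n +], [E' → . E], [L → . ( L], [L → . + L E], [L → . /], [L → . n (], [L → . y] }  — shift
  I1: { [L → ( . L], [L → . ( L], [L → . + L E], [L → . /], [L → . n (], [L → . y] }  — shift
  I2: { [L → + . L E], [L → . ( L], [L → . + L E], [L → . /], [L → . n (], [L → . y] }  — shift
  I3: { [L → / .] }  — reduce
  I4: { [E' → E .] }  — accept
  I5: { [E → . L E], [E → . L n +], [E → L . E], [E → L . n +], [L → . ( L], [L → . + L E], [L → . /], [L → . n (], [L → . y] }  — shift
  I6: { [L → n . (] }  — shift
  I7: { [L → y .] }  — reduce
  I8: { [L → n ( .] }  — reduce
  I9: { [E → L E .] }  — reduce
  I10: { [E → L n . +], [L → n . (] }  — shift
  I11: { [E → L n + .] }  — reduce
  I12: { [E → . L E], [E → . L n +], [L → + L . E], [L → . ( L], [L → . + L E], [L → . /], [L → . n (], [L → . y] }  — shift
  I13: { [L → + L E .] }  — reduce
  I14: { [L → ( L .] }  — reduce

Every state is either a pure shift/goto state or contains exactly one complete item and nothing to shift — no conflicts. The grammar is LR(0).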